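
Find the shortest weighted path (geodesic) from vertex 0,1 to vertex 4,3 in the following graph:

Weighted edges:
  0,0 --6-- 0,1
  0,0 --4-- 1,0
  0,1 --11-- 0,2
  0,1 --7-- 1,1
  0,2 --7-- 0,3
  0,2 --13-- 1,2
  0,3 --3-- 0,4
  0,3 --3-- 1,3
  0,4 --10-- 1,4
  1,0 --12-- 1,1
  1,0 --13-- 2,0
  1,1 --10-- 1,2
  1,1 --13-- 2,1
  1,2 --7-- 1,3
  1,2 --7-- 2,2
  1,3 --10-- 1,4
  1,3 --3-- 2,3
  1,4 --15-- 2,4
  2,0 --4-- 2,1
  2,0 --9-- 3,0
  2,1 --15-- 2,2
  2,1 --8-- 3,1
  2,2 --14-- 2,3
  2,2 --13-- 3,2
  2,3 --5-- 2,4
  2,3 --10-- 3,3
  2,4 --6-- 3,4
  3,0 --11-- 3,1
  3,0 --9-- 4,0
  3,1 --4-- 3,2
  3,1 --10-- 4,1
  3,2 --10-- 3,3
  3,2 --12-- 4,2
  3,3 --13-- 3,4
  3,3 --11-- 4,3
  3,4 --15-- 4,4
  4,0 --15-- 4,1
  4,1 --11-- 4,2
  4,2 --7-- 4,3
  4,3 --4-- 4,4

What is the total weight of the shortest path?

Shortest path: 0,1 → 0,2 → 0,3 → 1,3 → 2,3 → 3,3 → 4,3, total weight = 45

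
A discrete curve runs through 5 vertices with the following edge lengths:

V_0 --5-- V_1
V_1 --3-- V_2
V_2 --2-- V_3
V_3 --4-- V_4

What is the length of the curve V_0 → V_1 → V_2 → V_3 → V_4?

Arc length = 5 + 3 + 2 + 4 = 14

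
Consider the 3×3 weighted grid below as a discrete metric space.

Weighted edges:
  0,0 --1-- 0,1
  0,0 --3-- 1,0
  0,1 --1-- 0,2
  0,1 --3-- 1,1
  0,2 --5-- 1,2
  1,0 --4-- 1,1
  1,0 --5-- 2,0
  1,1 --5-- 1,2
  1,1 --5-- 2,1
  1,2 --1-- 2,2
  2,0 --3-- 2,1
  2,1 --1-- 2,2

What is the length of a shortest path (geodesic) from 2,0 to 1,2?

Shortest path: 2,0 → 2,1 → 2,2 → 1,2, total weight = 5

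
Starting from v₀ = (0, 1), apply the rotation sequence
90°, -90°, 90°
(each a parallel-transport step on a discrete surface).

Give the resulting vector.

Total rotation: 90° + (-90°) + 90° = 90°. Final vector: (-1, 0)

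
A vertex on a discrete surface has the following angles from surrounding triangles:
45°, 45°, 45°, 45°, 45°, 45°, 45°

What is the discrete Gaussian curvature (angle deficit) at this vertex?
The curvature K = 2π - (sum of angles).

Sum of angles = 315°. K = 360° - 315° = 45°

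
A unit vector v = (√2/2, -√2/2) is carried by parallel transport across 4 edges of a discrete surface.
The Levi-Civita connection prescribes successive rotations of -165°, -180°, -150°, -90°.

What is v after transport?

Total rotation: (-165°) + (-180°) + (-150°) + (-90°) = -585° ≡ 135° (mod 360°). Final vector: (0, 1)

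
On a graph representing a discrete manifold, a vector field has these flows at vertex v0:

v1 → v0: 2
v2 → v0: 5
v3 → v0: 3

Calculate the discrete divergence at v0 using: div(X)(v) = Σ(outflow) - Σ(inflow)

Divergence = sum of outgoing flows = (-2) + (-5) + (-3) = -10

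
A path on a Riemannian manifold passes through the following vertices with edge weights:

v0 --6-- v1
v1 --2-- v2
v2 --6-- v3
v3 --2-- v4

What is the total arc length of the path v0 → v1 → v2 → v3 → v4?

Arc length = 6 + 2 + 6 + 2 = 16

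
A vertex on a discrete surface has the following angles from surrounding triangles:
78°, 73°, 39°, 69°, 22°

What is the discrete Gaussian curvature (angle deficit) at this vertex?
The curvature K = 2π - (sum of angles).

Sum of angles = 281°. K = 360° - 281° = 79° = 79π/180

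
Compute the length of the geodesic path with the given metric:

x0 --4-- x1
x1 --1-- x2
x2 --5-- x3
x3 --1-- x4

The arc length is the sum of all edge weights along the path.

Arc length = 4 + 1 + 5 + 1 = 11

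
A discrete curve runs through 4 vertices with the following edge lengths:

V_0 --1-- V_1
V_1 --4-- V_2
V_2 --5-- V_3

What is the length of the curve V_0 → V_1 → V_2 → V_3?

Arc length = 1 + 4 + 5 = 10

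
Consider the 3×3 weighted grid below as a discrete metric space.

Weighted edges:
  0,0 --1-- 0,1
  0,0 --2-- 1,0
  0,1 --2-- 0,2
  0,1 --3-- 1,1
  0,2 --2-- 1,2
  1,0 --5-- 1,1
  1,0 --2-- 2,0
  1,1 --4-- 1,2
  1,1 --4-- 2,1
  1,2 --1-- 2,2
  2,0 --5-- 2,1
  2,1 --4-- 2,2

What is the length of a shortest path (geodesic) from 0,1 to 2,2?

Shortest path: 0,1 → 0,2 → 1,2 → 2,2, total weight = 5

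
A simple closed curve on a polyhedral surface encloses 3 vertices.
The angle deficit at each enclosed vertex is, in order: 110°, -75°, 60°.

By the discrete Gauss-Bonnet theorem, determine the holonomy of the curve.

Holonomy = total enclosed curvature = 110° + (-75°) + 60° = 95°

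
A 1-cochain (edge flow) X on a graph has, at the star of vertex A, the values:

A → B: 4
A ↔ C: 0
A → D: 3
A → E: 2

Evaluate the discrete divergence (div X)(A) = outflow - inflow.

Divergence = sum of outgoing flows = 4 + 0 + 3 + 2 = 9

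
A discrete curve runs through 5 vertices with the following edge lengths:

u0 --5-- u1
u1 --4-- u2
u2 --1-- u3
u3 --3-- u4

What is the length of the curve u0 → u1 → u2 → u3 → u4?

Arc length = 5 + 4 + 1 + 3 = 13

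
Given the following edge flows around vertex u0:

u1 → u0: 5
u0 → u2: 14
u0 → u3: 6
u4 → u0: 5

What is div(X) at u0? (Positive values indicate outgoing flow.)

Divergence = sum of outgoing flows = (-5) + 14 + 6 + (-5) = 10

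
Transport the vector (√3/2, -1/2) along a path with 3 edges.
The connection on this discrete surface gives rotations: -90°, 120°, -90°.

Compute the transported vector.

Total rotation: (-90°) + 120° + (-90°) = -60°. Final vector: (0, -1)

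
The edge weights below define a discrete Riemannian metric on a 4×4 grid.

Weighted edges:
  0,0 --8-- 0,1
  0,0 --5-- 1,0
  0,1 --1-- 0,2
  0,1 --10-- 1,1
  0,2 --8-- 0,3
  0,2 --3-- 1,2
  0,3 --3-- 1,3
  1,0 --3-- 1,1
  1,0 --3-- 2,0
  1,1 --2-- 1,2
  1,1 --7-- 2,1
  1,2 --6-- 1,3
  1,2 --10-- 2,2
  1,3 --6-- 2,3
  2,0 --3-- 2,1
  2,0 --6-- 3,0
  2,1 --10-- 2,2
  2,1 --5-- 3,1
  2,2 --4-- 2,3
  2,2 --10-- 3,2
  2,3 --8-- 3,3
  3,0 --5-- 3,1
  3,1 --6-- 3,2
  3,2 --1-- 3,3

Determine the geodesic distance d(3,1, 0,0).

Shortest path: 3,1 → 2,1 → 2,0 → 1,0 → 0,0, total weight = 16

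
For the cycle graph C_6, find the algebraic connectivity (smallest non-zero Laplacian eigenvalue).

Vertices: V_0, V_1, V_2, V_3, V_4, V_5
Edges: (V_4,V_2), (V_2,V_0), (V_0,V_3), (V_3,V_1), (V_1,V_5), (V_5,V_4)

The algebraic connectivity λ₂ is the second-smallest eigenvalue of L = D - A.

The cycle graph C_n has Laplacian eigenvalues λ_k = 2 − 2cos(2πk/n), k = 0, 1, …, n−1. Here n = 6:
k=0: 2 − 2cos(0) = 0.0; k=1: 2 − 2cos(π/3) = 1.0; k=2: 2 − 2cos(2π/3) = 3.0; k=3: 2 − 2cos(π) = 4.0; k=4: 2 − 2cos(4π/3) = 3.0; k=5: 2 − 2cos(5π/3) = 1.0.
Laplacian eigenvalues: [0.0, 1.0, 1.0, 3.0, 3.0, 4.0]. Algebraic connectivity (smallest non-zero eigenvalue) = 1.0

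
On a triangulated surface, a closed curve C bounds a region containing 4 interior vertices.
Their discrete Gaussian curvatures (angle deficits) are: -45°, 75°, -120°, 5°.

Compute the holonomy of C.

Holonomy = total enclosed curvature = (-45°) + 75° + (-120°) + 5° = -85°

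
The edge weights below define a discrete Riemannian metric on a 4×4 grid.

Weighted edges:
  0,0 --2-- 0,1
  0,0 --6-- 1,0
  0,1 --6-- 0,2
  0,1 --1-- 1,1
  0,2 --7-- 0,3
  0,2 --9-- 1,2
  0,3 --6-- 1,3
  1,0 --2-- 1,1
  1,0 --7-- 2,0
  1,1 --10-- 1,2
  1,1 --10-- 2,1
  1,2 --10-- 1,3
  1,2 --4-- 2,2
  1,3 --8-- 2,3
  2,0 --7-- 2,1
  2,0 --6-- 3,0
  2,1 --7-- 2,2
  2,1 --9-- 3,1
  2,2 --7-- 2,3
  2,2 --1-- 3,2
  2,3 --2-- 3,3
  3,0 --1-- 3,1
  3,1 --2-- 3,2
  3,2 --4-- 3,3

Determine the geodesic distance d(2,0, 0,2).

Shortest path: 2,0 → 1,0 → 1,1 → 0,1 → 0,2, total weight = 16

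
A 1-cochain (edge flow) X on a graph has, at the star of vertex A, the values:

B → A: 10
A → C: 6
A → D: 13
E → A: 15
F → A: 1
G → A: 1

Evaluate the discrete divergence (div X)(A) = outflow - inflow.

Divergence = sum of outgoing flows = (-10) + 6 + 13 + (-15) + (-1) + (-1) = -8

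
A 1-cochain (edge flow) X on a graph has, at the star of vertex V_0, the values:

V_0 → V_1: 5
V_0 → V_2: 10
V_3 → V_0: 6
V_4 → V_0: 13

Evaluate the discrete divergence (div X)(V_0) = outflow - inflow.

Divergence = sum of outgoing flows = 5 + 10 + (-6) + (-13) = -4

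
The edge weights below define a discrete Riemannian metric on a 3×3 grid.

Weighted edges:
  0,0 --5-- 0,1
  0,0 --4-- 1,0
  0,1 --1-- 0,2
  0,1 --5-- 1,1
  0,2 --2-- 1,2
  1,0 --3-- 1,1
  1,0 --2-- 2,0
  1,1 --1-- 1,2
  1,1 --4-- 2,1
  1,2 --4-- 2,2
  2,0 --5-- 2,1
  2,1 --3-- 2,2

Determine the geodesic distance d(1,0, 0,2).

Shortest path: 1,0 → 1,1 → 1,2 → 0,2, total weight = 6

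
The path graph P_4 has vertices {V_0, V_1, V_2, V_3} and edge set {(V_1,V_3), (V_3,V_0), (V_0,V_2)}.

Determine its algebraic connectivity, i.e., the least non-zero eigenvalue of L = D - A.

The path graph P_n has Laplacian eigenvalues λ_k = 2 − 2cos(kπ/n), k = 0, 1, …, n−1. Here n = 4:
k=0: 2 − 2cos(0) = 0.0; k=1: 2 − 2cos(π/4) = 0.5858; k=2: 2 − 2cos(π/2) = 2.0; k=3: 2 − 2cos(3π/4) = 3.4142.
Laplacian eigenvalues: [0.0, 0.5858, 2.0, 3.4142]. Algebraic connectivity (smallest non-zero eigenvalue) = 0.5858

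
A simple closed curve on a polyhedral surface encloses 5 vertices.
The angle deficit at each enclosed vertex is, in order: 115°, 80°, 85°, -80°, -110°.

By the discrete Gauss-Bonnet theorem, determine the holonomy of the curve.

Holonomy = total enclosed curvature = 115° + 80° + 85° + (-80°) + (-110°) = 90°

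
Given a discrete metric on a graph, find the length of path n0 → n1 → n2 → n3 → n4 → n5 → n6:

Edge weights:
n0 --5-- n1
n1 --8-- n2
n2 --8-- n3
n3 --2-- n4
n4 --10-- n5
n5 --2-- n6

Arc length = 5 + 8 + 8 + 2 + 10 + 2 = 35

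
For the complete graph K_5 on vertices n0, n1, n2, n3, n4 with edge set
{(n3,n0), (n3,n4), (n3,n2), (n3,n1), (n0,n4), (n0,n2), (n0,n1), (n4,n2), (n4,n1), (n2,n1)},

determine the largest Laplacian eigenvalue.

For the complete graph K_n, L = nI − J (J = all-ones matrix). J has eigenvalues n (once, eigenvector 𝟙) and 0 (multiplicity n−1), so L has eigenvalues 0 (once) and n (multiplicity n−1). Here n = 5: eigenvalue 0 once and 5 with multiplicity 4.
Laplacian eigenvalues: [0.0, 5.0, 5.0, 5.0, 5.0]. Largest eigenvalue (spectral radius) = 5.0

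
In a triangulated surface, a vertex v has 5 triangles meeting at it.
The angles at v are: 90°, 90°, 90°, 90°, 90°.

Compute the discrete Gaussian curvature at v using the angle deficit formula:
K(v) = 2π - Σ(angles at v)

Sum of angles = 450°. K = 360° - 450° = -90° = -π/2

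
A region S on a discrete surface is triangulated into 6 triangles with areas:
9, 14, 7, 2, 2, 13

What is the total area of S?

9 + 14 + 7 + 2 + 2 + 13 = 47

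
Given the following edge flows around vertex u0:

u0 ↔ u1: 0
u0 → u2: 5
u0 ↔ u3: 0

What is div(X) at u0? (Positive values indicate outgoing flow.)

Divergence = sum of outgoing flows = 0 + 5 + 0 = 5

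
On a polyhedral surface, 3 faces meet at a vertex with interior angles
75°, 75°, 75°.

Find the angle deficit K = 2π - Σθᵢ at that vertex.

Sum of angles = 225°. K = 360° - 225° = 135°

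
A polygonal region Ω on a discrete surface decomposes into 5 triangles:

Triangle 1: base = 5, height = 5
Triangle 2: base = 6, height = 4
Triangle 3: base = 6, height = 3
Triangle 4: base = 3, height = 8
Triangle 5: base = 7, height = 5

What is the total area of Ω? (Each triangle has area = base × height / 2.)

(1/2)×5×5 + (1/2)×6×4 + (1/2)×6×3 + (1/2)×3×8 + (1/2)×7×5 = 63.0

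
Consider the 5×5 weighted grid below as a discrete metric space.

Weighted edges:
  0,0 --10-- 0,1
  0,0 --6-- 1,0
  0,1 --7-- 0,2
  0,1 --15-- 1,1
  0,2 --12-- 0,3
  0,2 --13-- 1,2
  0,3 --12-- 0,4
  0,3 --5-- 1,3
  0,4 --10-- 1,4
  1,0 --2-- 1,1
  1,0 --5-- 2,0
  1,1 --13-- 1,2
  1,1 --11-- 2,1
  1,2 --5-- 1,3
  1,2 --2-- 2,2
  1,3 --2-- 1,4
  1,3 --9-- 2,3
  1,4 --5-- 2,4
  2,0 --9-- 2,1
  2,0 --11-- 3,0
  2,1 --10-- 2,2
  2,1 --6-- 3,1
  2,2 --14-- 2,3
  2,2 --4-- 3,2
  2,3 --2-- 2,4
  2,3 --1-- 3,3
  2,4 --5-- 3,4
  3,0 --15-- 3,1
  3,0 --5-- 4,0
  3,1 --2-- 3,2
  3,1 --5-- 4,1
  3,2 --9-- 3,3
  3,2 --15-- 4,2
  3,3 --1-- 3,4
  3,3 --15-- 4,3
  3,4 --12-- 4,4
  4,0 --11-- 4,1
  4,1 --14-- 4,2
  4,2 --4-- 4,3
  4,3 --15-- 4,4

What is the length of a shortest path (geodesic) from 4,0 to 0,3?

Shortest path: 4,0 → 4,1 → 3,1 → 3,2 → 2,2 → 1,2 → 1,3 → 0,3, total weight = 34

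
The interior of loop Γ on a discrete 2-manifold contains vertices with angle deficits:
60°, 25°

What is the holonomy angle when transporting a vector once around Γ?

Holonomy = total enclosed curvature = 60° + 25° = 85°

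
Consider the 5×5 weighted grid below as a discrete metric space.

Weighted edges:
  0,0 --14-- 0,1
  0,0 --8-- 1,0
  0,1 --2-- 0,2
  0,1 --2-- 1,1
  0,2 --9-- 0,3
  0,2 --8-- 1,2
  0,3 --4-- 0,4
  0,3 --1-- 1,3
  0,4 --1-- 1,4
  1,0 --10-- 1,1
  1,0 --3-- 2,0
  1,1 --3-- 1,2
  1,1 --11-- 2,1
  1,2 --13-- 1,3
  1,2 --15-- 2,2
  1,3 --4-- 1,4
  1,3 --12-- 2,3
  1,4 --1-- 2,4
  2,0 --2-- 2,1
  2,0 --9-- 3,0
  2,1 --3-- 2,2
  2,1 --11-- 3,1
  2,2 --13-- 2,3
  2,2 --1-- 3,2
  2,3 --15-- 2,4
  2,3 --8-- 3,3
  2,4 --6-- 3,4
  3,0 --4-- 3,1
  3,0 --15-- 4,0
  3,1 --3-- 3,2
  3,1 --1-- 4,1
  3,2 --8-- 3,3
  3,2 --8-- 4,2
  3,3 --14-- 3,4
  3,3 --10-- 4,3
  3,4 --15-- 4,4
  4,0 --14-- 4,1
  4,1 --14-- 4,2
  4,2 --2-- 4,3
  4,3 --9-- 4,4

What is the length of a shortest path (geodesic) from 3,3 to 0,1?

Shortest path: 3,3 → 3,2 → 2,2 → 2,1 → 1,1 → 0,1, total weight = 25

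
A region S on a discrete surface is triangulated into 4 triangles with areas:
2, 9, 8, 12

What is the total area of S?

2 + 9 + 8 + 12 = 31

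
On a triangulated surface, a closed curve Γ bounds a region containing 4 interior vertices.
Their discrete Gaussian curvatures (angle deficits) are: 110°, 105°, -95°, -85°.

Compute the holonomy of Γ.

Holonomy = total enclosed curvature = 110° + 105° + (-95°) + (-85°) = 35°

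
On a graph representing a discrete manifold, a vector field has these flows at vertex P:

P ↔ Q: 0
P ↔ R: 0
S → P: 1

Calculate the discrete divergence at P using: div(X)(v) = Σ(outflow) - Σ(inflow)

Divergence = sum of outgoing flows = 0 + 0 + (-1) = -1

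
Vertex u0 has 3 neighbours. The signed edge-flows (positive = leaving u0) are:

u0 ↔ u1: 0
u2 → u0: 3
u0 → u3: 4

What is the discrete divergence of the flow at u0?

Divergence = sum of outgoing flows = 0 + (-3) + 4 = 1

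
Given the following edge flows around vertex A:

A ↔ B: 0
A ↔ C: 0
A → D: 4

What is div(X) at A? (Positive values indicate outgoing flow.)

Divergence = sum of outgoing flows = 0 + 0 + 4 = 4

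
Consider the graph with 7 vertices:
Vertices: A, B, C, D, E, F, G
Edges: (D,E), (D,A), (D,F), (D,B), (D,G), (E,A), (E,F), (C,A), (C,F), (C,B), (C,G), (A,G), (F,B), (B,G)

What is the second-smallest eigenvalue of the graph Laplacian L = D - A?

Degrees: deg(A) = 4, deg(B) = 4, deg(C) = 4, deg(D) = 5, deg(E) = 3, deg(F) = 4, deg(G) = 4.
L = D − A with rows/columns ordered (A, B, C, D, E, F, G):
  [ 4,  0, -1, -1, -1,  0, -1]
  [ 0,  4, -1, -1,  0, -1, -1]
  [-1, -1,  4,  0,  0, -1, -1]
  [-1, -1,  0,  5, -1, -1, -1]
  [-1,  0,  0, -1,  3, -1,  0]
  [ 0, -1, -1, -1, -1,  4,  0]
  [-1, -1, -1, -1,  0,  0,  4]
Characteristic polynomial: det(λI − L) = λ(λ² − 8λ + 14)(λ² − 9λ + 19)(λ² − 11λ + 29).
Roots: λ = 0; (λ² − 8λ + 14) = 0 ⇒ λ = 4 ± √2 ≈ 2.5858, 5.4142; (λ² − 9λ + 19) = 0 ⇒ λ = (9 ± √5)/2 ≈ 3.382, 5.618; (λ² − 11λ + 29) = 0 ⇒ λ = (11 ± √5)/2 ≈ 4.382, 6.618.
(Check: the roots sum (with multiplicity) to 28, matching trace L = Σdeg = 2·14 = 28.)
Laplacian eigenvalues: [0.0, 2.5858, 3.382, 4.382, 5.4142, 5.618, 6.618]. Algebraic connectivity (smallest non-zero eigenvalue) = 2.5858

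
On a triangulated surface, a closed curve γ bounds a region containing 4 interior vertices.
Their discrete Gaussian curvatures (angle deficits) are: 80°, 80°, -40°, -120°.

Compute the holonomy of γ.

Holonomy = total enclosed curvature = 80° + 80° + (-40°) + (-120°) = 0°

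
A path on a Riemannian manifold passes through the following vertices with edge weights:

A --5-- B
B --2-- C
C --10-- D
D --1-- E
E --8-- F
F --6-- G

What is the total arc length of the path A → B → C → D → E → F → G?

Arc length = 5 + 2 + 10 + 1 + 8 + 6 = 32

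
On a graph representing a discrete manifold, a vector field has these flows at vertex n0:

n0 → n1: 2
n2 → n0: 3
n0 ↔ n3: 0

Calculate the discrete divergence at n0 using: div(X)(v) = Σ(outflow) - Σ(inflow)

Divergence = sum of outgoing flows = 2 + (-3) + 0 = -1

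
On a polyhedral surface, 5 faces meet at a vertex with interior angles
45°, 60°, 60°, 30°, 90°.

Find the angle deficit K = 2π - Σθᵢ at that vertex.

Sum of angles = 285°. K = 360° - 285° = 75°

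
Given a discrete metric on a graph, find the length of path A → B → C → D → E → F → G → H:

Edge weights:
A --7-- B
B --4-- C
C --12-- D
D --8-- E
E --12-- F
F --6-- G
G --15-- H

Arc length = 7 + 4 + 12 + 8 + 12 + 6 + 15 = 64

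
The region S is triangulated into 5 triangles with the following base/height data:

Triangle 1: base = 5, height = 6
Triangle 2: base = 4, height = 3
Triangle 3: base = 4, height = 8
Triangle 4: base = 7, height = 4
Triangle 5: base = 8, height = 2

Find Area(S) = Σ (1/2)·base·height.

(1/2)×5×6 + (1/2)×4×3 + (1/2)×4×8 + (1/2)×7×4 + (1/2)×8×2 = 59.0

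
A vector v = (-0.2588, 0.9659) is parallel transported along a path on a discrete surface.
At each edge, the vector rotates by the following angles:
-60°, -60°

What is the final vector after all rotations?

Total rotation: (-60°) + (-60°) = -120°. Final vector: (0.9659, -0.2588)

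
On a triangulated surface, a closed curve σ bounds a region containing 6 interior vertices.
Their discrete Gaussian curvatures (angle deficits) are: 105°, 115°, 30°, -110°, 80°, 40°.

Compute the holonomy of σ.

Holonomy = total enclosed curvature = 105° + 115° + 30° + (-110°) + 80° + 40° = 260°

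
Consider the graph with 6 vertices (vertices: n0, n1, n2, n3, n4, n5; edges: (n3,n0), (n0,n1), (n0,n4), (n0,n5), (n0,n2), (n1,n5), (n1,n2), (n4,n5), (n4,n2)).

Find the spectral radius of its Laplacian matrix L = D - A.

Degrees: deg(n0) = 5, deg(n1) = 3, deg(n2) = 3, deg(n3) = 1, deg(n4) = 3, deg(n5) = 3.
L = D − A with rows/columns ordered (n0, n1, n2, n3, n4, n5):
  [ 5, -1, -1, -1, -1, -1]
  [-1,  3, -1,  0,  0, -1]
  [-1, -1,  3,  0, -1,  0]
  [-1,  0,  0,  1,  0,  0]
  [-1,  0, -1,  0,  3, -1]
  [-1, -1,  0,  0, -1,  3]
Characteristic polynomial: det(λI − L) = λ(λ − 1)(λ − 3)²(λ − 5)(λ − 6).
Roots: λ = 0; (λ − 1) = 0 ⇒ λ = 1; (λ − 3) = 0 ⇒ λ = 3 (multiplicity 2); (λ − 5) = 0 ⇒ λ = 5; (λ − 6) = 0 ⇒ λ = 6.
(Check: the roots sum (with multiplicity) to 18, matching trace L = Σdeg = 2·9 = 18.)
Laplacian eigenvalues: [0.0, 1.0, 3.0, 3.0, 5.0, 6.0]. Largest eigenvalue (spectral radius) = 6.0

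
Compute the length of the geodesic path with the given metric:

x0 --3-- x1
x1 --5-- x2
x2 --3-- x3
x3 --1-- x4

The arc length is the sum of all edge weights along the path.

Arc length = 3 + 5 + 3 + 1 = 12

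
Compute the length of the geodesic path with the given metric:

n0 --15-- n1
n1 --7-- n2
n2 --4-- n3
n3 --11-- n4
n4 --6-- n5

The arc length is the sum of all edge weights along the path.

Arc length = 15 + 7 + 4 + 11 + 6 = 43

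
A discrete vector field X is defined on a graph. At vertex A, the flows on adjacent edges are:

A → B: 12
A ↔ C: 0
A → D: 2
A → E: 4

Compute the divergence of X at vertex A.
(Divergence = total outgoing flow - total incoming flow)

Divergence = sum of outgoing flows = 12 + 0 + 2 + 4 = 18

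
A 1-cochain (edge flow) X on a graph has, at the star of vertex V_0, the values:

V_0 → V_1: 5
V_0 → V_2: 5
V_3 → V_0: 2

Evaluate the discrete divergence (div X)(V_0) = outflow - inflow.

Divergence = sum of outgoing flows = 5 + 5 + (-2) = 8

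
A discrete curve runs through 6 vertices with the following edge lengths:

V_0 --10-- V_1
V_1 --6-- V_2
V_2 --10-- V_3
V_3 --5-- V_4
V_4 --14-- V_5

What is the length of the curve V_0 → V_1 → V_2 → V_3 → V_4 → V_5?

Arc length = 10 + 6 + 10 + 5 + 14 = 45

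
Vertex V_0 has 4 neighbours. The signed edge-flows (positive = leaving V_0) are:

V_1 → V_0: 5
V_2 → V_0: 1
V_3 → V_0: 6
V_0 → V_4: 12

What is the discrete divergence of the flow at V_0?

Divergence = sum of outgoing flows = (-5) + (-1) + (-6) + 12 = 0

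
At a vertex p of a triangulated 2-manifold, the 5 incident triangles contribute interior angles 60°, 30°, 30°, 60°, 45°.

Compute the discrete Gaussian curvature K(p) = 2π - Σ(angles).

Sum of angles = 225°. K = 360° - 225° = 135°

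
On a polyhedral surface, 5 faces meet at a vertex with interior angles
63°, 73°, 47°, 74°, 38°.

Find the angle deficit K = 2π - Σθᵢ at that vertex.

Sum of angles = 295°. K = 360° - 295° = 65° = 13π/36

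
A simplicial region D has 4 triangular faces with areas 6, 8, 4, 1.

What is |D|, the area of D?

6 + 8 + 4 + 1 = 19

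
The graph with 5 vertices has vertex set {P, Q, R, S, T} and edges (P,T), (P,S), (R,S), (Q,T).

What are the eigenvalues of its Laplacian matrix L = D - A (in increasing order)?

Degrees: deg(P) = 2, deg(Q) = 1, deg(R) = 1, deg(S) = 2, deg(T) = 2.
L = D − A with rows/columns ordered (P, Q, R, S, T):
  [ 2,  0,  0, -1, -1]
  [ 0,  1,  0,  0, -1]
  [ 0,  0,  1, -1,  0]
  [-1,  0, -1,  2,  0]
  [-1, -1,  0,  0,  2]
Characteristic polynomial: det(λI − L) = λ(λ² − 3λ + 1)(λ² − 5λ + 5).
Roots: λ = 0; (λ² − 3λ + 1) = 0 ⇒ λ = (3 ± √5)/2 ≈ 0.382, 2.618; (λ² − 5λ + 5) = 0 ⇒ λ = (5 ± √5)/2 ≈ 1.382, 3.618.
(Check: the roots sum (with multiplicity) to 8, matching trace L = Σdeg = 2·4 = 8.)
Laplacian eigenvalues (increasing order): [0.0, 0.382, 1.382, 2.618, 3.618]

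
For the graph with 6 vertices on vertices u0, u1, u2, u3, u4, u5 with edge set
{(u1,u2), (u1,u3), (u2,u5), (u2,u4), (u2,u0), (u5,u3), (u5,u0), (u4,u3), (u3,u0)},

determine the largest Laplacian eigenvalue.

Degrees: deg(u0) = 3, deg(u1) = 2, deg(u2) = 4, deg(u3) = 4, deg(u4) = 2, deg(u5) = 3.
L = D − A with rows/columns ordered (u0, u1, u2, u3, u4, u5):
  [ 3,  0, -1, -1,  0, -1]
  [ 0,  2, -1, -1,  0,  0]
  [-1, -1,  4,  0, -1, -1]
  [-1, -1,  0,  4, -1, -1]
  [ 0,  0, -1, -1,  2,  0]
  [-1,  0, -1, -1,  0,  3]
Characteristic polynomial: det(λI − L) = λ(λ − 2)²(λ − 4)²(λ − 6).
Roots: λ = 0; (λ − 2) = 0 ⇒ λ = 2 (multiplicity 2); (λ − 4) = 0 ⇒ λ = 4 (multiplicity 2); (λ − 6) = 0 ⇒ λ = 6.
(Check: the roots sum (with multiplicity) to 18, matching trace L = Σdeg = 2·9 = 18.)
Laplacian eigenvalues: [0.0, 2.0, 2.0, 4.0, 4.0, 6.0]. Largest eigenvalue (spectral radius) = 6.0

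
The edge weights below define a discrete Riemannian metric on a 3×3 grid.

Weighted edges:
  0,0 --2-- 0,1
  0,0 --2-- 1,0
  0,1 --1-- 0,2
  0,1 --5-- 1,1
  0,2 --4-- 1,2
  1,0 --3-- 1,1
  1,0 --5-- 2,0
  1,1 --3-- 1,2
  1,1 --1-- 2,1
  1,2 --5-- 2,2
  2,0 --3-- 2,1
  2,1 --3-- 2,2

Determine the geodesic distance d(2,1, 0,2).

Shortest path: 2,1 → 1,1 → 0,1 → 0,2, total weight = 7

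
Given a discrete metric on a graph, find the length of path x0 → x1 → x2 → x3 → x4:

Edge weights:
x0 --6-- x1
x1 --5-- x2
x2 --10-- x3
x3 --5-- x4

Arc length = 6 + 5 + 10 + 5 = 26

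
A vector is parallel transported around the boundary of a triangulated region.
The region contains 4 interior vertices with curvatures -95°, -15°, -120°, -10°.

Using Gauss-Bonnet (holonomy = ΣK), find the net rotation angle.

Holonomy = total enclosed curvature = (-95°) + (-15°) + (-120°) + (-10°) = -240°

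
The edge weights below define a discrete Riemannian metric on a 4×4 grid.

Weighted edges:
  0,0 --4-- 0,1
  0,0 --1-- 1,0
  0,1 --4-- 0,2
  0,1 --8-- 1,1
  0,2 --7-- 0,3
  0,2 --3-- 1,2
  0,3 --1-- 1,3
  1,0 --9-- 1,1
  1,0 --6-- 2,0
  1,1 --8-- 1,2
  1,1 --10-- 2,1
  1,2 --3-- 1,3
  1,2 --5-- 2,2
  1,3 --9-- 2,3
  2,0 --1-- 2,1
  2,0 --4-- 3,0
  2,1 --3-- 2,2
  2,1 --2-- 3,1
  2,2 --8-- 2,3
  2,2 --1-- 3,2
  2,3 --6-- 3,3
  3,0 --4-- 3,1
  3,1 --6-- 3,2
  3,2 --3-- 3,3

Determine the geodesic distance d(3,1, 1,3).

Shortest path: 3,1 → 2,1 → 2,2 → 1,2 → 1,3, total weight = 13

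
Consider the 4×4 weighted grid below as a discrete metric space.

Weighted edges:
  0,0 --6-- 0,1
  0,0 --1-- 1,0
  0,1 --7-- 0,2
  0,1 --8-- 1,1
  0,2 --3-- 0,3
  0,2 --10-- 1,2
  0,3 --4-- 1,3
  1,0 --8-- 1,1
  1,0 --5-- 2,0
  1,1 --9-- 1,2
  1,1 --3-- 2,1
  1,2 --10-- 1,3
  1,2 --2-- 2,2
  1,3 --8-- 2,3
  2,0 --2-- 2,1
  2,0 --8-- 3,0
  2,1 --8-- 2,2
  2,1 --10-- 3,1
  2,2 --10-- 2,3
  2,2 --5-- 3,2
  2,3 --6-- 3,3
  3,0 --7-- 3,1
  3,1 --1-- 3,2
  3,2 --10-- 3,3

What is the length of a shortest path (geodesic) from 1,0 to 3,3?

Shortest path: 1,0 → 2,0 → 2,1 → 3,1 → 3,2 → 3,3, total weight = 28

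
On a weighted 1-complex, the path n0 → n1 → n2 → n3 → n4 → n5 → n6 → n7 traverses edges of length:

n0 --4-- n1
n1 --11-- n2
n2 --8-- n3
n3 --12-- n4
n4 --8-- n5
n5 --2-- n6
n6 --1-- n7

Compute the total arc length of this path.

Arc length = 4 + 11 + 8 + 12 + 8 + 2 + 1 = 46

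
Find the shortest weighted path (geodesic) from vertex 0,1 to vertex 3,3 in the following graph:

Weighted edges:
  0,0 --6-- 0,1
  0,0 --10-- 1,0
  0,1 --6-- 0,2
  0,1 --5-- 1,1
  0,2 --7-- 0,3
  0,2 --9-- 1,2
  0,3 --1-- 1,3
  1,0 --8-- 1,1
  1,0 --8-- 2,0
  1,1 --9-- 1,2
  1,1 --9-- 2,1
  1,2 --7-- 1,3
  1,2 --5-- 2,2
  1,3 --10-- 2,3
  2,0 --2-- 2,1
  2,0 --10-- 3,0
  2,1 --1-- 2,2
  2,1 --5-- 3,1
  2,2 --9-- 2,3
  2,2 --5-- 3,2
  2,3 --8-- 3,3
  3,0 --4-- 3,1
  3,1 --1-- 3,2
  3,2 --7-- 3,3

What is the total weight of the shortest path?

Shortest path: 0,1 → 1,1 → 2,1 → 2,2 → 3,2 → 3,3, total weight = 27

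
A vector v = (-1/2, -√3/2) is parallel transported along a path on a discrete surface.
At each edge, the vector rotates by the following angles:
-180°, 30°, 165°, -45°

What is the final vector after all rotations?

Total rotation: (-180°) + 30° + 165° + (-45°) = -30°. Final vector: (-0.8660, -0.5000)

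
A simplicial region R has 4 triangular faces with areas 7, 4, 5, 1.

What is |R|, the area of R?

7 + 4 + 5 + 1 = 17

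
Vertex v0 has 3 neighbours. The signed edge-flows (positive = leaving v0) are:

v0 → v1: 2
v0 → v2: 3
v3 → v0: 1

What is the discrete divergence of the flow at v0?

Divergence = sum of outgoing flows = 2 + 3 + (-1) = 4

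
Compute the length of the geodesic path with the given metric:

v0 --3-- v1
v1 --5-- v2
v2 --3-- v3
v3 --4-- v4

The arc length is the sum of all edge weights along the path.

Arc length = 3 + 5 + 3 + 4 = 15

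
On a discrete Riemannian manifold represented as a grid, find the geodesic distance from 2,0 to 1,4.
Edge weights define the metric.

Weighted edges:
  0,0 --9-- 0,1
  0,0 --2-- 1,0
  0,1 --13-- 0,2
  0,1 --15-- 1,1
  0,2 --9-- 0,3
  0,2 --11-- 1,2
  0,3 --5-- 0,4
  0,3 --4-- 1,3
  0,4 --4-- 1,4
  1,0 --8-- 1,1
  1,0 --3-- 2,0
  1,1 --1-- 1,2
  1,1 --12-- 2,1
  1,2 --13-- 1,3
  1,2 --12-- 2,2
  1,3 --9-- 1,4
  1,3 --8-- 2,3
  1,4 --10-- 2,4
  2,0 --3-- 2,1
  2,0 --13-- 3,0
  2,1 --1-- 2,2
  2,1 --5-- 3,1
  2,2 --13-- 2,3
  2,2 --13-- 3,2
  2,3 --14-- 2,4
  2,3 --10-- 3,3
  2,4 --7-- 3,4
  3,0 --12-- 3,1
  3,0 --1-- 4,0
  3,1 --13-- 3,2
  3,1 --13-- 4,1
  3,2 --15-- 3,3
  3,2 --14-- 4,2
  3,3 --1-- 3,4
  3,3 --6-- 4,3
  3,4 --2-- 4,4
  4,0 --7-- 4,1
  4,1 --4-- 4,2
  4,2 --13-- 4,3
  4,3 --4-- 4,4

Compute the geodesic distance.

Shortest path: 2,0 → 1,0 → 1,1 → 1,2 → 1,3 → 1,4, total weight = 34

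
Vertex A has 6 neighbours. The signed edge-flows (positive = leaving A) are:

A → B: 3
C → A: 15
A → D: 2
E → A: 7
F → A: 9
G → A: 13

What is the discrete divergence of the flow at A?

Divergence = sum of outgoing flows = 3 + (-15) + 2 + (-7) + (-9) + (-13) = -39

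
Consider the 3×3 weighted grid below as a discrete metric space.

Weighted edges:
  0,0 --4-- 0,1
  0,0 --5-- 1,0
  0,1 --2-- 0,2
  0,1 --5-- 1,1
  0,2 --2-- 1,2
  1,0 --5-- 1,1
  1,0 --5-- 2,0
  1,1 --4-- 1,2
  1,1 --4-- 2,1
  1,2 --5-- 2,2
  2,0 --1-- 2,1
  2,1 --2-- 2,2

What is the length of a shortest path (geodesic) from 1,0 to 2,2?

Shortest path: 1,0 → 2,0 → 2,1 → 2,2, total weight = 8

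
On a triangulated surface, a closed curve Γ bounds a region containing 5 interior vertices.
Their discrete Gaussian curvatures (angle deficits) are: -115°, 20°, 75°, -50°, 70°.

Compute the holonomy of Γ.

Holonomy = total enclosed curvature = (-115°) + 20° + 75° + (-50°) + 70° = 0°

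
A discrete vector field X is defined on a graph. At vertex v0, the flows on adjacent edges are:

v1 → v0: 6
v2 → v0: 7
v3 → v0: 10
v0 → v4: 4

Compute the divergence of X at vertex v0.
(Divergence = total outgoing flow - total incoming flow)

Divergence = sum of outgoing flows = (-6) + (-7) + (-10) + 4 = -19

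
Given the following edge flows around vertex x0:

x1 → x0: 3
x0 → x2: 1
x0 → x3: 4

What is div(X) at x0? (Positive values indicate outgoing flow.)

Divergence = sum of outgoing flows = (-3) + 1 + 4 = 2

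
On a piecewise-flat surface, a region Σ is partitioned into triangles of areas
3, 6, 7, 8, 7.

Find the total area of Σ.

3 + 6 + 7 + 8 + 7 = 31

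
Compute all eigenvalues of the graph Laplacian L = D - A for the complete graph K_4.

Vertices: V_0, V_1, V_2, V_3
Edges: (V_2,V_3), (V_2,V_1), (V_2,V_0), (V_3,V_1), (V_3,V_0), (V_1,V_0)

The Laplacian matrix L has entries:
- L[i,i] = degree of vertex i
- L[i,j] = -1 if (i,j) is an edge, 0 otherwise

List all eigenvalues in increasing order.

For the complete graph K_n, L = nI − J (J = all-ones matrix). J has eigenvalues n (once, eigenvector 𝟙) and 0 (multiplicity n−1), so L has eigenvalues 0 (once) and n (multiplicity n−1). Here n = 4: eigenvalue 0 once and 4 with multiplicity 3.
Laplacian eigenvalues (increasing order): [0.0, 4.0, 4.0, 4.0]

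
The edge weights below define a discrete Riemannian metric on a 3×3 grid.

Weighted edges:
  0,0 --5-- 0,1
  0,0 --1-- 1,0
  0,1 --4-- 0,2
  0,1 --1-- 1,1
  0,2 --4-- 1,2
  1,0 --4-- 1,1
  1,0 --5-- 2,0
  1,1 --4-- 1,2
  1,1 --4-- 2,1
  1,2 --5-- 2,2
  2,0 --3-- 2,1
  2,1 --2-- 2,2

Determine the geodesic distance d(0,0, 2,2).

Shortest path: 0,0 → 1,0 → 1,1 → 2,1 → 2,2, total weight = 11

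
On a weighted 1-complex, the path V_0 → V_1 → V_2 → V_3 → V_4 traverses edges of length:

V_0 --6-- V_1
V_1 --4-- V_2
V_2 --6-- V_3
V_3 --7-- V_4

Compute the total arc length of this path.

Arc length = 6 + 4 + 6 + 7 = 23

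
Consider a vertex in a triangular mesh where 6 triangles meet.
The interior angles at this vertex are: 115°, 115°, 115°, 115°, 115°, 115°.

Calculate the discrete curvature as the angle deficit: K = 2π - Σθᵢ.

Sum of angles = 690°. K = 360° - 690° = -330° = -11π/6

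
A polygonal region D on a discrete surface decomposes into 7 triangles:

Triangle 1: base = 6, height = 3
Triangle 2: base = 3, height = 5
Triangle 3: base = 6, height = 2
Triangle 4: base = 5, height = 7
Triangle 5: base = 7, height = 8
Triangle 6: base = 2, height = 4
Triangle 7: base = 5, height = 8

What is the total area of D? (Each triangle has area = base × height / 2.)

(1/2)×6×3 + (1/2)×3×5 + (1/2)×6×2 + (1/2)×5×7 + (1/2)×7×8 + (1/2)×2×4 + (1/2)×5×8 = 92.0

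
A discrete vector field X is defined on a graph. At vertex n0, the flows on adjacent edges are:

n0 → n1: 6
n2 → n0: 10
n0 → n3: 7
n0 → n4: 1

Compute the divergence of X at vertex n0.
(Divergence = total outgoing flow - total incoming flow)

Divergence = sum of outgoing flows = 6 + (-10) + 7 + 1 = 4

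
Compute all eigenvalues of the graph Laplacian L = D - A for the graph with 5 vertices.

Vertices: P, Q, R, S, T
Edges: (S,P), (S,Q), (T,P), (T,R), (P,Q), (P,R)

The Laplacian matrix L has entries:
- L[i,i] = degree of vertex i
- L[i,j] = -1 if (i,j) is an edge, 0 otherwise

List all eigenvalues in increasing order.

Degrees: deg(P) = 4, deg(Q) = 2, deg(R) = 2, deg(S) = 2, deg(T) = 2.
L = D − A with rows/columns ordered (P, Q, R, S, T):
  [ 4, -1, -1, -1, -1]
  [-1,  2,  0, -1,  0]
  [-1,  0,  2,  0, -1]
  [-1, -1,  0,  2,  0]
  [-1,  0, -1,  0,  2]
Characteristic polynomial: det(λI − L) = λ(λ − 1)(λ − 3)²(λ − 5).
Roots: λ = 0; (λ − 1) = 0 ⇒ λ = 1; (λ − 3) = 0 ⇒ λ = 3 (multiplicity 2); (λ − 5) = 0 ⇒ λ = 5.
(Check: the roots sum (with multiplicity) to 12, matching trace L = Σdeg = 2·6 = 12.)
Laplacian eigenvalues (increasing order): [0.0, 1.0, 3.0, 3.0, 5.0]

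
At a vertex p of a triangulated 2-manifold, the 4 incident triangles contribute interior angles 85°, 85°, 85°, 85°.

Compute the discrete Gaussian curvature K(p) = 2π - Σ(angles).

Sum of angles = 340°. K = 360° - 340° = 20° = π/9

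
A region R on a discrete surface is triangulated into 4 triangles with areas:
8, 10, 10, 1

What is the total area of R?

8 + 10 + 10 + 1 = 29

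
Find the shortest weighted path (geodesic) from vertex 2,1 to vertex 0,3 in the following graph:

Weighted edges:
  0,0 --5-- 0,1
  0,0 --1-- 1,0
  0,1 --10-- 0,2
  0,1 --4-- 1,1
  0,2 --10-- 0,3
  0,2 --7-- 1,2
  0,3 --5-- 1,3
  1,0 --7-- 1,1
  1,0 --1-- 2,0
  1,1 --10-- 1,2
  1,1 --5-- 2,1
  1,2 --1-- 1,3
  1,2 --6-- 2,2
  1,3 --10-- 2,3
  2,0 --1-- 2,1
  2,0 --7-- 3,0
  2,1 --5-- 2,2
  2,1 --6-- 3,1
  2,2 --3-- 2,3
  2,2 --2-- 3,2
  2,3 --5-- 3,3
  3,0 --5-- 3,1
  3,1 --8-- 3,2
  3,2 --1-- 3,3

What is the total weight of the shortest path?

Shortest path: 2,1 → 2,2 → 1,2 → 1,3 → 0,3, total weight = 17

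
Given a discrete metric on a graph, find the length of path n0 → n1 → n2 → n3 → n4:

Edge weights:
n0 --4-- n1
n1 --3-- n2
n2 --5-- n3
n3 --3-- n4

Arc length = 4 + 3 + 5 + 3 = 15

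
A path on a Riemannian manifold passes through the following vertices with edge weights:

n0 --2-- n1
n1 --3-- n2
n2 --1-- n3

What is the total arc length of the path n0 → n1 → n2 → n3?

Arc length = 2 + 3 + 1 = 6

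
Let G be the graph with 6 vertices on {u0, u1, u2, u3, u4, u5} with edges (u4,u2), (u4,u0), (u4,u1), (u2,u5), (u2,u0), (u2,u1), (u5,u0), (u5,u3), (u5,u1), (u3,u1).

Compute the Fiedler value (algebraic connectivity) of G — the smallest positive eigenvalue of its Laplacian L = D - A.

Degrees: deg(u0) = 3, deg(u1) = 4, deg(u2) = 4, deg(u3) = 2, deg(u4) = 3, deg(u5) = 4.
L = D − A with rows/columns ordered (u0, u1, u2, u3, u4, u5):
  [ 3,  0, -1,  0, -1, -1]
  [ 0,  4, -1, -1, -1, -1]
  [-1, -1,  4,  0, -1, -1]
  [ 0, -1,  0,  2,  0, -1]
  [-1, -1, -1,  0,  3,  0]
  [-1, -1, -1, -1,  0,  4]
Characteristic polynomial: det(λI − L) = λ(λ² − 7λ + 9)(λ² − 9λ + 19)(λ − 4).
Roots: λ = 0; (λ² − 7λ + 9) = 0 ⇒ λ = (7 ± √13)/2 ≈ 1.6972, 5.3028; (λ² − 9λ + 19) = 0 ⇒ λ = (9 ± √5)/2 ≈ 3.382, 5.618; (λ − 4) = 0 ⇒ λ = 4.
(Check: the roots sum (with multiplicity) to 20, matching trace L = Σdeg = 2·10 = 20.)
Laplacian eigenvalues: [0.0, 1.6972, 3.382, 4.0, 5.3028, 5.618]. Algebraic connectivity (smallest non-zero eigenvalue) = 1.6972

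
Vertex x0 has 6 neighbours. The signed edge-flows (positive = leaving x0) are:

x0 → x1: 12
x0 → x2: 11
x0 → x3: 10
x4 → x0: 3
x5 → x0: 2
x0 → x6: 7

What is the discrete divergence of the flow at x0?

Divergence = sum of outgoing flows = 12 + 11 + 10 + (-3) + (-2) + 7 = 35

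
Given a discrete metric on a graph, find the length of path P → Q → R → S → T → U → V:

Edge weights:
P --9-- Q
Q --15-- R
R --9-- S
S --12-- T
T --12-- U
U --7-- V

Arc length = 9 + 15 + 9 + 12 + 12 + 7 = 64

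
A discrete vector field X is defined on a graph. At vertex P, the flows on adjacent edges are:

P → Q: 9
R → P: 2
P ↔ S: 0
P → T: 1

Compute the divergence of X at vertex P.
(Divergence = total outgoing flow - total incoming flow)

Divergence = sum of outgoing flows = 9 + (-2) + 0 + 1 = 8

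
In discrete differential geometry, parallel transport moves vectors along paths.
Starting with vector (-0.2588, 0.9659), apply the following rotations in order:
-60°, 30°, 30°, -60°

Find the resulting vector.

Total rotation: (-60°) + 30° + 30° + (-60°) = -60°. Final vector: (0.7071, 0.7071)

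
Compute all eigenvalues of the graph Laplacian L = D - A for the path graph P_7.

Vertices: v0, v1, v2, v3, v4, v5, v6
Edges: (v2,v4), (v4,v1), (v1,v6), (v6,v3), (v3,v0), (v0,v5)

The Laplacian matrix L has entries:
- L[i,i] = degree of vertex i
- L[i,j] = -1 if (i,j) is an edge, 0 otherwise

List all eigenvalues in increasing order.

The path graph P_n has Laplacian eigenvalues λ_k = 2 − 2cos(kπ/n), k = 0, 1, …, n−1. Here n = 7:
k=0: 2 − 2cos(0) = 0.0; k=1: 2 − 2cos(π/7) = 0.1981; k=2: 2 − 2cos(2π/7) = 0.753; k=3: 2 − 2cos(3π/7) = 1.555; k=4: 2 − 2cos(4π/7) = 2.445; k=5: 2 − 2cos(5π/7) = 3.247; k=6: 2 − 2cos(6π/7) = 3.8019.
Laplacian eigenvalues (increasing order): [0.0, 0.1981, 0.753, 1.555, 2.445, 3.247, 3.8019]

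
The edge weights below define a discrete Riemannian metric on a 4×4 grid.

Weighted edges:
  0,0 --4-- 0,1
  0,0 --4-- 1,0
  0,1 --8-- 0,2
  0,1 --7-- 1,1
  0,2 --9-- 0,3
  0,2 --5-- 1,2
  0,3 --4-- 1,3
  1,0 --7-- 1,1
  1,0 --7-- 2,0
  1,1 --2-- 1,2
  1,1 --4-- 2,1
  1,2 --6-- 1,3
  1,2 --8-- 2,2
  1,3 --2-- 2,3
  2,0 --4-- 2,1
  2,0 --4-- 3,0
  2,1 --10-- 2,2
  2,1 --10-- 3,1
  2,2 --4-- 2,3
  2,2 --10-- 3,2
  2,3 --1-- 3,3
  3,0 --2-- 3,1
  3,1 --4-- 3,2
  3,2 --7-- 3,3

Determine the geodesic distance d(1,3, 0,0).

Shortest path: 1,3 → 1,2 → 1,1 → 0,1 → 0,0, total weight = 19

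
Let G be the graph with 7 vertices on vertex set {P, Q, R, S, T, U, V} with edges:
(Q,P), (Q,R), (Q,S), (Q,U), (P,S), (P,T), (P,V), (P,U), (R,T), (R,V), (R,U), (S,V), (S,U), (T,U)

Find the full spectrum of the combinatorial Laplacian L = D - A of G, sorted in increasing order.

Degrees: deg(P) = 5, deg(Q) = 4, deg(R) = 4, deg(S) = 4, deg(T) = 3, deg(U) = 5, deg(V) = 3.
L = D − A with rows/columns ordered (P, Q, R, S, T, U, V):
  [ 5, -1,  0, -1, -1, -1, -1]
  [-1,  4, -1, -1,  0, -1,  0]
  [ 0, -1,  4,  0, -1, -1, -1]
  [-1, -1,  0,  4,  0, -1, -1]
  [-1,  0, -1,  0,  3, -1,  0]
  [-1, -1, -1, -1, -1,  5,  0]
  [-1,  0, -1, -1,  0,  0,  3]
Characteristic polynomial: det(λI − L) = λ(λ² − 8λ + 14)(λ² − 10λ + 22)(λ − 4)(λ − 6).
Roots: λ = 0; (λ² − 8λ + 14) = 0 ⇒ λ = 4 ± √2 ≈ 2.5858, 5.4142; (λ² − 10λ + 22) = 0 ⇒ λ = 5 ± √3 ≈ 3.2679, 6.7321; (λ − 4) = 0 ⇒ λ = 4; (λ − 6) = 0 ⇒ λ = 6.
(Check: the roots sum (with multiplicity) to 28, matching trace L = Σdeg = 2·14 = 28.)
Laplacian eigenvalues (increasing order): [0.0, 2.5858, 3.2679, 4.0, 5.4142, 6.0, 6.7321]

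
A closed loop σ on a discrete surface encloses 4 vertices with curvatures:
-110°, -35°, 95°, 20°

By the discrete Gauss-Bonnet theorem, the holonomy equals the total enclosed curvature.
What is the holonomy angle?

Holonomy = total enclosed curvature = (-110°) + (-35°) + 95° + 20° = -30°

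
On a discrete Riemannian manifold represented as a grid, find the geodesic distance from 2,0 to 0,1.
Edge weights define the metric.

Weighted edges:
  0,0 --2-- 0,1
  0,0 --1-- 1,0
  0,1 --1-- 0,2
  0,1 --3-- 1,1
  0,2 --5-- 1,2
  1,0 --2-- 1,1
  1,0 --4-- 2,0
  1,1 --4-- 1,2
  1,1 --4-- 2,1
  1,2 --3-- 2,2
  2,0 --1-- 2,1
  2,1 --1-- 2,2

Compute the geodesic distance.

Shortest path: 2,0 → 1,0 → 0,0 → 0,1, total weight = 7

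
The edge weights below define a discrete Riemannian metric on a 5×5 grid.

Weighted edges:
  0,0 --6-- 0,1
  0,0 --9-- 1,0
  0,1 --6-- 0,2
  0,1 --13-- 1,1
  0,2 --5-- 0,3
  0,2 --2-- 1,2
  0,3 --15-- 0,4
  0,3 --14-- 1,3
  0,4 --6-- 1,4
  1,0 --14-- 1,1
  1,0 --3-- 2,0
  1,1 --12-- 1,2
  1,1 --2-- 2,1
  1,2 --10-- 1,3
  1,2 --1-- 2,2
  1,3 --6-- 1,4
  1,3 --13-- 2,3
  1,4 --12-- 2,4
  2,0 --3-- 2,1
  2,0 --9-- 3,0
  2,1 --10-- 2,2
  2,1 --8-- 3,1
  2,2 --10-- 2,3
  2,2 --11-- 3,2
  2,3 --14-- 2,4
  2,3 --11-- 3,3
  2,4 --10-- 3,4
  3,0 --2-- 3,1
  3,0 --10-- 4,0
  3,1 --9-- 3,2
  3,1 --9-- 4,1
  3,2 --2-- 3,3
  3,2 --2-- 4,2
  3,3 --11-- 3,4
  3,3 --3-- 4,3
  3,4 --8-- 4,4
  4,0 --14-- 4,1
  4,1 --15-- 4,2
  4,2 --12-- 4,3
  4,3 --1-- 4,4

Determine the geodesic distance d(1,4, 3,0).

Shortest path: 1,4 → 1,3 → 1,2 → 2,2 → 2,1 → 3,1 → 3,0, total weight = 37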